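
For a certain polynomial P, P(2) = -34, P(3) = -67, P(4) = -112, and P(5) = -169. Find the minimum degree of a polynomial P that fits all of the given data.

Forward differences of the values at t = 2, 3, 4, 5:
  P  : -34  -67  -112  -169
  Δ  : -33  -45  -57
  Δ^2: -12  -12
  Δ^3: 0
The second differences are constant (-12) and nonzero, while all higher differences vanish, so the minimal degree is 2.

2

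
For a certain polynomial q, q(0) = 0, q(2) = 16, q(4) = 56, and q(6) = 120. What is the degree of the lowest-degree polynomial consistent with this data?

2

Forward differences of the values at t = 0, 2, 4, 6:
  q  : 0  16  56  120
  Δ  : 16  40  64
  Δ^2: 24  24
  Δ^3: 0
The second differences are constant (24) and nonzero, while all higher differences vanish, so the minimal degree is 2.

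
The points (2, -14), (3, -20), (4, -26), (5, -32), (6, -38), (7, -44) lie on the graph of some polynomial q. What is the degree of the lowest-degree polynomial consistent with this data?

1

Forward differences of the values at t = 2, 3, 4, 5, 6, 7:
  q  : -14  -20  -26  -32  -38  -44
  Δ  : -6  -6  -6  -6  -6
  Δ^2: 0  0  0  0
  Δ^3: 0  0  0
  Δ^4: 0  0
  Δ^5: 0
The first differences are constant (-6) and nonzero, while all higher differences vanish, so the minimal degree is 1.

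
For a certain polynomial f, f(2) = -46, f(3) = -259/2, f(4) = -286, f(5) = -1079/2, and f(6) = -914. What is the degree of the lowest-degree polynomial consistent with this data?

3

Forward differences of the values at n = 2, 3, 4, 5, 6:
  f  : -46  -259/2  -286  -1079/2  -914
  Δ  : -167/2  -313/2  -507/2  -749/2
  Δ^2: -73  -97  -121
  Δ^3: -24  -24
  Δ^4: 0
The third differences are constant (-24) and nonzero, while all higher differences vanish, so the minimal degree is 3.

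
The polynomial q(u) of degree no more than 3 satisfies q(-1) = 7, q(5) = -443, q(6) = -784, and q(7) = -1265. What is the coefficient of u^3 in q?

-4

Write q(u) = au^3 + bu^2 + cu + d. Substituting each data point gives a linear system:
  -a + b - c + d = 7
  125a + 25b + 5c + d = -443
  216a + 36b + 6c + d = -784
  343a + 49b + 7c + d = -1265
Solving the system yields a = -4, b = 2, c = 1, d = 2.
So q(u) = -4u^3 + 2u^2 + u + 2.
The leading coefficient is -4.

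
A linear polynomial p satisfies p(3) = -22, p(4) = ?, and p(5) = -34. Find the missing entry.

-28

The 2 known points determine the degree-1 polynomial uniquely.
Write p(n) = an + b. Substituting each data point gives a linear system:
  3a + b = -22
  5a + b = -34
Solving the system yields a = -6, b = -4.
So p(n) = -6n - 4.
Then p(4) = -28.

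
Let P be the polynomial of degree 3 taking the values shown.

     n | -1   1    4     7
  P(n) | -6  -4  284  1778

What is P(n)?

P(n) = 6n^3 - 5n^2 - 5n

Write P(n) = an^3 + bn^2 + cn + d. Substituting each data point gives a linear system:
  -a + b - c + d = -6
  a + b + c + d = -4
  64a + 16b + 4c + d = 284
  343a + 49b + 7c + d = 1778
Solving the system yields a = 6, b = -5, c = -5, d = 0.
So P(n) = 6n³ - 5n² - 5n.
Check: P(7) = 1778. ✓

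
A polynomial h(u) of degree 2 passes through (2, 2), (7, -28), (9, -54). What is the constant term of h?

Write h(u) = au^2 + bu + c. Substituting each data point gives a linear system:
  4a + 2b + c = 2
  49a + 7b + c = -28
  81a + 9b + c = -54
Solving the system yields a = -1, b = 3, c = 0.
So h(u) = -u^2 + 3u.
The constant term is 0.

0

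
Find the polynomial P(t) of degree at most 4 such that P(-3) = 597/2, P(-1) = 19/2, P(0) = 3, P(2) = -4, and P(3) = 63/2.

P(t) = 2t^4 - 5t^3 + (1/2)t + 3

Using the Lagrange interpolation formula with nodes -3, -1, 0, 2, 3:
  L_0(t) = (t + 1)t(t - 2)(t - 3) / 180
  L_1(t) = (t + 3)t(t - 2)(t - 3) / -24
  L_2(t) = (t + 3)(t + 1)(t - 2)(t - 3) / 18
  L_3(t) = (t + 3)(t + 1)t(t - 3) / -30
  L_4(t) = (t + 3)(t + 1)t(t - 2) / 72
Then P(t) = 597/2·L_0(t) + 19/2·L_1(t) + 3·L_2(t) - 4·L_3(t) + 63/2·L_4(t).
Expanding and collecting terms gives P(t) = 2t^4 - 5t^3 + (1/2)t + 3.
Check: P(-3) = 597/2. ✓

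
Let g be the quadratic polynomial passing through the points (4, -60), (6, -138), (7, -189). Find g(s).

Write g(s) = as^2 + bs + c. Substituting each data point gives a linear system:
  16a + 4b + c = -60
  36a + 6b + c = -138
  49a + 7b + c = -189
Solving the system yields a = -4, b = 1, c = 0.
So g(s) = -4s^2 + s.
Check: g(7) = -189. ✓

g(s) = -4s^2 + s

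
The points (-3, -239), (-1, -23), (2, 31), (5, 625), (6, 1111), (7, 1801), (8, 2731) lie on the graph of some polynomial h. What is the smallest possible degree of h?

3

Divided differences on the nodes -3, -1, 2, 5, 6, 7, 8:
  order 0: -239  -23  31  625  1111  1801  2731
  order 1: 108  18  198  486  690  930
  order 2: -18  30  72  102  120
  order 3: 6  6  6  6
  order 4: 0  0  0
  order 5: 0  0
  order 6: 0
The order-3 divided differences are all 6 (nonzero) and every higher order vanishes, so the data lies on a polynomial of degree exactly 3.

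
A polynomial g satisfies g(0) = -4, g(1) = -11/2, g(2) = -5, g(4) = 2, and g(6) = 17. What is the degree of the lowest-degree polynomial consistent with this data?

Divided differences on the nodes 0, 1, 2, 4, 6:
  order 0: -4  -11/2  -5  2  17
  order 1: -3/2  1/2  7/2  15/2
  order 2: 1  1  1
  order 3: 0  0
  order 4: 0
The order-2 divided differences are all 1 (nonzero) and every higher order vanishes, so the data lies on a polynomial of degree exactly 2.

2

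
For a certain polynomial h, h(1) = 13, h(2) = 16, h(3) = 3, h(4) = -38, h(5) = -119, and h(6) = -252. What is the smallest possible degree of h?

3

Forward differences of the values at n = 1, 2, 3, 4, 5, 6:
  h  : 13  16  3  -38  -119  -252
  Δ  : 3  -13  -41  -81  -133
  Δ^2: -16  -28  -40  -52
  Δ^3: -12  -12  -12
  Δ^4: 0  0
  Δ^5: 0
The third differences are constant (-12) and nonzero, while all higher differences vanish, so the minimal degree is 3.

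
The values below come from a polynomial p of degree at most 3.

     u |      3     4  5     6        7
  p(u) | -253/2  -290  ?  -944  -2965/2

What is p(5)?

-1109/2

On equispaced nodes a degree-3 polynomial has vanishing fourth forward difference, so
  p(3) - 4·p(4) + 6·p(5) - 4·p(6) + p(7) = 0.
Substituting the known values and solving for p(5):
  6·p(5) = -3327
  p(5) = -1109/2.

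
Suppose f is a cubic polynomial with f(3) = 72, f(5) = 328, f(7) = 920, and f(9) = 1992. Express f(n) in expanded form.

f(n) = 3n^3 - 3n^2 + 5n + 3

Write f(n) = an^3 + bn^2 + cn + d. Substituting each data point gives a linear system:
  27a + 9b + 3c + d = 72
  125a + 25b + 5c + d = 328
  343a + 49b + 7c + d = 920
  729a + 81b + 9c + d = 1992
Solving the system yields a = 3, b = -3, c = 5, d = 3.
So f(n) = 3n³ - 3n² + 5n + 3.
Check: f(3) = 72. ✓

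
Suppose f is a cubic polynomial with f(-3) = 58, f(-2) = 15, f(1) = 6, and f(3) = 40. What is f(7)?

-12

Write f(u) = au^3 + bu^2 + cu + d. Substituting each data point gives a linear system:
  -27a + 9b - 3c + d = 58
  -8a + 4b - 2c + d = 15
  a + b + c + d = 6
  27a + 9b + 3c + d = 40
Solving the system yields a = -1, b = 6, c = 6, d = -5.
So f(u) = -u^3 + 6u^2 + 6u - 5.
Then f(7) = -12.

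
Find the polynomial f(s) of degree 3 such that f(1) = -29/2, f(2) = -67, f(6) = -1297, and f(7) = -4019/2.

f(s) = -5s^3 - 6s^2 + (1/2)s - 4

Using the Lagrange interpolation formula with nodes 1, 2, 6, 7:
  L_0(s) = (s - 2)(s - 6)(s - 7) / -30
  L_1(s) = (s - 1)(s - 6)(s - 7) / 20
  L_2(s) = (s - 1)(s - 2)(s - 7) / -20
  L_3(s) = (s - 1)(s - 2)(s - 6) / 30
Then f(s) = -29/2·L_0(s) - 67·L_1(s) - 1297·L_2(s) - 4019/2·L_3(s).
Expanding and collecting terms gives f(s) = -5s^3 - 6s^2 + (1/2)s - 4.
Check: f(2) = -67. ✓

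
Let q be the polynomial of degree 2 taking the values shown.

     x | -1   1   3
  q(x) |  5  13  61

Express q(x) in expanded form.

q(x) = 5x^2 + 4x + 4

Write q(x) = ax^2 + bx + c. Substituting each data point gives a linear system:
  a - b + c = 5
  a + b + c = 13
  9a + 3b + c = 61
Solving the system yields a = 5, b = 4, c = 4.
So q(x) = 5x^2 + 4x + 4.
Check: q(1) = 13. ✓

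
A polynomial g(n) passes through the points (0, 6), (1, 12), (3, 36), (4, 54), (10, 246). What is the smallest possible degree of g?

2

Divided differences on the nodes 0, 1, 3, 4, 10:
  order 0: 6  12  36  54  246
  order 1: 6  12  18  32
  order 2: 2  2  2
  order 3: 0  0
  order 4: 0
The order-2 divided differences are all 2 (nonzero) and every higher order vanishes, so the data lies on a polynomial of degree exactly 2.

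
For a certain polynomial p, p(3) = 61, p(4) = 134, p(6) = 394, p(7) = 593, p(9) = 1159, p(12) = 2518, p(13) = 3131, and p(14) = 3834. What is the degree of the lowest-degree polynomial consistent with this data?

3

Divided differences on the nodes 3, 4, 6, 7, 9, 12, 13, 14:
  order 0: 61  134  394  593  1159  2518  3131  3834
  order 1: 73  130  199  283  453  613  703
  order 2: 19  23  28  34  40  45
  order 3: 1  1  1  1  1
  order 4: 0  0  0  0
  order 5: 0  0  0
  order 6: 0  0
  order 7: 0
The order-3 divided differences are all 1 (nonzero) and every higher order vanishes, so the data lies on a polynomial of degree exactly 3.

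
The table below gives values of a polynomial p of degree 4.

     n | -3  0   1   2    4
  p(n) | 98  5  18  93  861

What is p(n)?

p(n) = 2n^4 + 4n^3 + 5n^2 + 2n + 5

Using the Lagrange interpolation formula with nodes -3, 0, 1, 2, 4:
  L_0(n) = n(n - 1)(n - 2)(n - 4) / 420
  L_1(n) = (n + 3)(n - 1)(n - 2)(n - 4) / -24
  L_2(n) = (n + 3)n(n - 2)(n - 4) / 12
  L_3(n) = (n + 3)n(n - 1)(n - 4) / -20
  L_4(n) = (n + 3)n(n - 1)(n - 2) / 168
Then p(n) = 98·L_0(n) + 5·L_1(n) + 18·L_2(n) + 93·L_3(n) + 861·L_4(n).
Expanding and collecting terms gives p(n) = 2n^4 + 4n^3 + 5n^2 + 2n + 5.
Check: p(2) = 93. ✓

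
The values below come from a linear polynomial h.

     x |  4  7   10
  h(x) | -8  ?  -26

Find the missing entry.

-17

On equispaced nodes a degree-1 polynomial has vanishing second forward difference, so
  h(4) - 2·h(7) + h(10) = 0.
Substituting the known values and solving for h(7):
  -2·h(7) = 34
  h(7) = -17.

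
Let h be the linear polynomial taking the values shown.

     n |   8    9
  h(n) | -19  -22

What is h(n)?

h(n) = -3n + 5

Write h(n) = an + b. Substituting each data point gives a linear system:
  8a + b = -19
  9a + b = -22
Solving the system yields a = -3, b = 5.
So h(n) = -3n + 5.
Check: h(9) = -22. ✓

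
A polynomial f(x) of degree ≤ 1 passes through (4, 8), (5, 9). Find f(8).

12

Using the Lagrange interpolation formula with nodes 4, 5:
  L_0(x) = (x - 5) / -1
  L_1(x) = (x - 4) / 1
Then f(x) = 8·L_0(x) + 9·L_1(x).
Expanding and collecting terms gives f(x) = x + 4.
Evaluating at x = 8: f(8) = 12.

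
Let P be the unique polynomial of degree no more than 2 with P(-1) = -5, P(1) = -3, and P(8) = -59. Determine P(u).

P(u) = -u^2 + u - 3

Using the Lagrange interpolation formula with nodes -1, 1, 8:
  L_0(u) = (u - 1)(u - 8) / 18
  L_1(u) = (u + 1)(u - 8) / -14
  L_2(u) = (u + 1)(u - 1) / 63
Then P(u) = -5·L_0(u) - 3·L_1(u) - 59·L_2(u).
Expanding and collecting terms gives P(u) = -u² + u - 3.
Check: P(-1) = -5. ✓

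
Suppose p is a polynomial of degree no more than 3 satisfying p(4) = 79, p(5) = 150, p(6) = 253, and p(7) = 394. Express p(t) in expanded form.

Write p(t) = at^3 + bt^2 + ct + d. Substituting each data point gives a linear system:
  64a + 16b + 4c + d = 79
  125a + 25b + 5c + d = 150
  216a + 36b + 6c + d = 253
  343a + 49b + 7c + d = 394
Solving the system yields a = 1, b = 1, c = 1, d = -5.
So p(t) = t^3 + t^2 + t - 5.
Check: p(6) = 253. ✓

p(t) = t^3 + t^2 + t - 5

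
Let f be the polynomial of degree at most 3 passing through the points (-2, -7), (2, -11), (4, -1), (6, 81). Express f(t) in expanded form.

Write f(t) = at^3 + bt^2 + ct + d. Substituting each data point gives a linear system:
  -8a + 4b - 2c + d = -7
  8a + 4b + 2c + d = -11
  64a + 16b + 4c + d = -1
  216a + 36b + 6c + d = 81
Solving the system yields a = 1, b = -3, c = -5, d = 3.
So f(t) = t^3 - 3t^2 - 5t + 3.
Check: f(2) = -11. ✓

f(t) = t^3 - 3t^2 - 5t + 3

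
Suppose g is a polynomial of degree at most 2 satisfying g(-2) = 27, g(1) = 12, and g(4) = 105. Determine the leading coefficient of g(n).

6

Write g(n) = an^2 + bn + c. Substituting each data point gives a linear system:
  4a - 2b + c = 27
  a + b + c = 12
  16a + 4b + c = 105
Solving the system yields a = 6, b = 1, c = 5.
So g(n) = 6n^2 + n + 5.
The leading coefficient is 6.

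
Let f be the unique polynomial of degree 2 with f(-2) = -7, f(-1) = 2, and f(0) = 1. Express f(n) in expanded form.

f(n) = -5n^2 - 6n + 1

Write f(n) = an^2 + bn + c. Substituting each data point gives a linear system:
  4a - 2b + c = -7
  a - b + c = 2
  c = 1
Solving the system yields a = -5, b = -6, c = 1.
So f(n) = -5n^2 - 6n + 1.
Check: f(-2) = -7. ✓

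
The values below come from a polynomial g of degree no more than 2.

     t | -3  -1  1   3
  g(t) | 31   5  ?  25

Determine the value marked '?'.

The 3 known points determine the degree-2 polynomial uniquely.
Write g(t) = at^2 + bt + c. Substituting each data point gives a linear system:
  9a - 3b + c = 31
  a - b + c = 5
  9a + 3b + c = 25
Solving the system yields a = 3, b = -1, c = 1.
So g(t) = 3t^2 - t + 1.
Then g(1) = 3.

3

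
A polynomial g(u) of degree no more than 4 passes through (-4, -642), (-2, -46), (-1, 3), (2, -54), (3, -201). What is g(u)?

g(u) = -2u^4 + u^3 - 6u^2 - 6u + 6

Write g(u) = au^4 + bu^3 + cu^2 + du + e. Substituting each data point gives a linear system:
  256a - 64b + 16c - 4d + e = -642
  16a - 8b + 4c - 2d + e = -46
  a - b + c - d + e = 3
  16a + 8b + 4c + 2d + e = -54
  81a + 27b + 9c + 3d + e = -201
Solving the system yields a = -2, b = 1, c = -6, d = -6, e = 6.
So g(u) = -2u^4 + u^3 - 6u^2 - 6u + 6.
Check: g(3) = -201. ✓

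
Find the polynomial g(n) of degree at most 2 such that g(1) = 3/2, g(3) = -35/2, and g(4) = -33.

g(n) = -2n^2 - (3/2)n + 5

Write g(n) = an^2 + bn + c. Substituting each data point gives a linear system:
  a + b + c = 3/2
  9a + 3b + c = -35/2
  16a + 4b + c = -33
Solving the system yields a = -2, b = -3/2, c = 5.
So g(n) = -2n^2 - (3/2)n + 5.
Check: g(3) = -35/2. ✓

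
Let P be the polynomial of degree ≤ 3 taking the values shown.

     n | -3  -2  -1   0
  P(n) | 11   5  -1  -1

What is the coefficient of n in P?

5

Write P(n) = an^3 + bn^2 + cn + d. Substituting each data point gives a linear system:
  -27a + 9b - 3c + d = 11
  -8a + 4b - 2c + d = 5
  -a + b - c + d = -1
  d = -1
Solving the system yields a = 1, b = 6, c = 5, d = -1.
So P(n) = n³ + 6n² + 5n - 1.
The coefficient of n is 5.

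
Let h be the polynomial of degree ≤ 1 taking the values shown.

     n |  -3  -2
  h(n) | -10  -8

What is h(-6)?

-16

Using the Lagrange interpolation formula with nodes -3, -2:
  L_0(n) = (n + 2) / -1
  L_1(n) = (n + 3) / 1
Then h(n) = -10·L_0(n) - 8·L_1(n).
Expanding and collecting terms gives h(n) = 2n - 4.
Evaluating at n = -6: h(-6) = -16.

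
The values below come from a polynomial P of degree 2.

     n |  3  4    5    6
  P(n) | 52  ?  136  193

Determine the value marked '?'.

89

The 3 known points determine the degree-2 polynomial uniquely.
Write P(n) = an^2 + bn + c. Substituting each data point gives a linear system:
  9a + 3b + c = 52
  25a + 5b + c = 136
  36a + 6b + c = 193
Solving the system yields a = 5, b = 2, c = 1.
So P(n) = 5n² + 2n + 1.
Then P(4) = 89.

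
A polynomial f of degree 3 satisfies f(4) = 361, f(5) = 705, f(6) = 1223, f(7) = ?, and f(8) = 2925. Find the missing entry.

The 4 known points determine the degree-3 polynomial uniquely.
Write f(x) = ax^3 + bx^2 + cx + d. Substituting each data point gives a linear system:
  64a + 16b + 4c + d = 361
  125a + 25b + 5c + d = 705
  216a + 36b + 6c + d = 1223
  512a + 64b + 8c + d = 2925
Solving the system yields a = 6, b = -3, c = 5, d = 5.
So f(x) = 6x^3 - 3x^2 + 5x + 5.
Then f(7) = 1951.

1951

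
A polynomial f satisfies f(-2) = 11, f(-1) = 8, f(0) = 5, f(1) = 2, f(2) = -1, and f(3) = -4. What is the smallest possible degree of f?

1

Forward differences of the values at u = -2, -1, 0, 1, 2, 3:
  f  : 11  8  5  2  -1  -4
  Δ  : -3  -3  -3  -3  -3
  Δ^2: 0  0  0  0
  Δ^3: 0  0  0
  Δ^4: 0  0
  Δ^5: 0
The first differences are constant (-3) and nonzero, while all higher differences vanish, so the minimal degree is 1.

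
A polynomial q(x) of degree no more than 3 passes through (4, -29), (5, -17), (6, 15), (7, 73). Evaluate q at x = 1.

-5

Write q(x) = ax^3 + bx^2 + cx + d. Substituting each data point gives a linear system:
  64a + 16b + 4c + d = -29
  125a + 25b + 5c + d = -17
  216a + 36b + 6c + d = 15
  343a + 49b + 7c + d = 73
Solving the system yields a = 1, b = -5, c = -4, d = 3.
So q(x) = x^3 - 5x^2 - 4x + 3.
Then q(1) = -5.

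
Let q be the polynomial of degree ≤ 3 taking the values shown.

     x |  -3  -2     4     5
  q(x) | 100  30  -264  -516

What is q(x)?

Write q(x) = ax^3 + bx^2 + cx + d. Substituting each data point gives a linear system:
  -27a + 9b - 3c + d = 100
  -8a + 4b - 2c + d = 30
  64a + 16b + 4c + d = -264
  125a + 25b + 5c + d = -516
Solving the system yields a = -4, b = -1, c = 1, d = 4.
So q(x) = -4x^3 - x^2 + x + 4.
Check: q(4) = -264. ✓

q(x) = -4x^3 - x^2 + x + 4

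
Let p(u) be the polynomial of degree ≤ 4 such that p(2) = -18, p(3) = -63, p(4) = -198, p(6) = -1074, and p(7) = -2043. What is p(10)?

-8946

Write p(u) = au^4 + bu^3 + cu^2 + du + e. Substituting each data point gives a linear system:
  16a + 8b + 4c + 2d + e = -18
  81a + 27b + 9c + 3d + e = -63
  256a + 64b + 16c + 4d + e = -198
  1296a + 216b + 36c + 6d + e = -1074
  2401a + 343b + 49c + 7d + e = -2043
Solving the system yields a = -1, b = 1, c = 1, d = -4, e = -6.
So p(u) = -u^4 + u^3 + u^2 - 4u - 6.
Then p(10) = -8946.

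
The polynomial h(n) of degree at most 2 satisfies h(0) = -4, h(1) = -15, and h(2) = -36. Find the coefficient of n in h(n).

Write h(n) = an^2 + bn + c. Substituting each data point gives a linear system:
  c = -4
  a + b + c = -15
  4a + 2b + c = -36
Solving the system yields a = -5, b = -6, c = -4.
So h(n) = -5n^2 - 6n - 4.
The coefficient of n is -6.

-6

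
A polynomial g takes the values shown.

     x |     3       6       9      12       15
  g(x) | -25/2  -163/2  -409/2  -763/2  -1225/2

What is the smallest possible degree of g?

2

Forward differences of the values at x = 3, 6, 9, 12, 15:
  g  : -25/2  -163/2  -409/2  -763/2  -1225/2
  Δ  : -69  -123  -177  -231
  Δ^2: -54  -54  -54
  Δ^3: 0  0
  Δ^4: 0
The second differences are constant (-54) and nonzero, while all higher differences vanish, so the minimal degree is 2.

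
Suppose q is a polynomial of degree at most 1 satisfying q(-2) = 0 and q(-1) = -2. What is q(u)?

Write q(u) = au + b. Substituting each data point gives a linear system:
  -2a + b = 0
  -a + b = -2
Solving the system yields a = -2, b = -4.
So q(u) = -2u - 4.
Check: q(-2) = 0. ✓

q(u) = -2u - 4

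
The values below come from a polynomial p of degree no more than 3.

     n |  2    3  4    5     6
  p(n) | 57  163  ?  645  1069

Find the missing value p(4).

The 4 known points determine the degree-3 polynomial uniquely.
Write p(n) = an^3 + bn^2 + cn + d. Substituting each data point gives a linear system:
  8a + 4b + 2c + d = 57
  27a + 9b + 3c + d = 163
  125a + 25b + 5c + d = 645
  216a + 36b + 6c + d = 1069
Solving the system yields a = 4, b = 5, c = 5, d = -5.
So p(n) = 4n^3 + 5n^2 + 5n - 5.
Then p(4) = 351.

351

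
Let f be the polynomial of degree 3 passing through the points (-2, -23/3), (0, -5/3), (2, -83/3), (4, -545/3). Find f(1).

-14/3

Using the Lagrange interpolation formula with nodes -2, 0, 2, 4:
  L_0(x) = x(x - 2)(x - 4) / -48
  L_1(x) = (x + 2)(x - 2)(x - 4) / 16
  L_2(x) = (x + 2)x(x - 4) / -16
  L_3(x) = (x + 2)x(x - 2) / 48
Then f(x) = -23/3·L_0(x) - 5/3·L_1(x) - 83/3·L_2(x) - 545/3·L_3(x).
Expanding and collecting terms gives f(x) = -2x^3 - 4x^2 + 3x - 5/3.
Evaluating at x = 1: f(1) = -14/3.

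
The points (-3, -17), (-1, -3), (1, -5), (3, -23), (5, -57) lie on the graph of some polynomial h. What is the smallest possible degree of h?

Forward differences of the values at x = -3, -1, 1, 3, 5:
  h  : -17  -3  -5  -23  -57
  Δ  : 14  -2  -18  -34
  Δ^2: -16  -16  -16
  Δ^3: 0  0
  Δ^4: 0
The second differences are constant (-16) and nonzero, while all higher differences vanish, so the minimal degree is 2.

2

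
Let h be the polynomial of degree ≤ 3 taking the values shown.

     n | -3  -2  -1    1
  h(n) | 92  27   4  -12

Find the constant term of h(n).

Write h(n) = an^3 + bn^2 + cn + d. Substituting each data point gives a linear system:
  -27a + 9b - 3c + d = 92
  -8a + 4b - 2c + d = 27
  -a + b - c + d = 4
  a + b + c + d = -12
Solving the system yields a = -4, b = -3, c = -4, d = -1.
So h(n) = -4n^3 - 3n^2 - 4n - 1.
The constant term is -1.

-1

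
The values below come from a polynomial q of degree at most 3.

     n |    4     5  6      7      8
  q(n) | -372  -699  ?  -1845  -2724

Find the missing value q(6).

-1180

On equispaced nodes a degree-3 polynomial has vanishing fourth forward difference, so
  q(4) - 4·q(5) + 6·q(6) - 4·q(7) + q(8) = 0.
Substituting the known values and solving for q(6):
  6·q(6) = -7080
  q(6) = -1180.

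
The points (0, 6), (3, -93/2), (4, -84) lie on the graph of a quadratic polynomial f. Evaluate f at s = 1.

-3/2

Using the Lagrange interpolation formula with nodes 0, 3, 4:
  L_0(s) = (s - 3)(s - 4) / 12
  L_1(s) = s(s - 4) / -3
  L_2(s) = s(s - 3) / 4
Then f(s) = 6·L_0(s) - 93/2·L_1(s) - 84·L_2(s).
Expanding and collecting terms gives f(s) = -5s² - (5/2)s + 6.
Evaluating at s = 1: f(1) = -3/2.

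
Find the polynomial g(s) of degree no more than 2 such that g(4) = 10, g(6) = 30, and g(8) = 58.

g(s) = s^2 - 6

Write g(s) = as^2 + bs + c. Substituting each data point gives a linear system:
  16a + 4b + c = 10
  36a + 6b + c = 30
  64a + 8b + c = 58
Solving the system yields a = 1, b = 0, c = -6.
So g(s) = s^2 - 6.
Check: g(8) = 58. ✓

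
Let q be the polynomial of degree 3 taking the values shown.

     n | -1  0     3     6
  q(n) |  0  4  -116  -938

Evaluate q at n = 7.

-1480

Write q(n) = an^3 + bn^2 + cn + d. Substituting each data point gives a linear system:
  -a + b - c + d = 0
  d = 4
  27a + 9b + 3c + d = -116
  216a + 36b + 6c + d = -938
Solving the system yields a = -4, b = -3, c = 5, d = 4.
So q(n) = -4n³ - 3n² + 5n + 4.
Then q(7) = -1480.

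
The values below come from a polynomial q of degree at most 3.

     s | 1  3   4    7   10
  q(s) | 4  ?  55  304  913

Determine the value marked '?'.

The 4 known points determine the degree-3 polynomial uniquely.
Write q(s) = as^3 + bs^2 + cs + d. Substituting each data point gives a linear system:
  a + b + c + d = 4
  64a + 16b + 4c + d = 55
  343a + 49b + 7c + d = 304
  1000a + 100b + 10c + d = 913
Solving the system yields a = 1, b = -1, c = 1, d = 3.
So q(s) = s^3 - s^2 + s + 3.
Then q(3) = 24.

24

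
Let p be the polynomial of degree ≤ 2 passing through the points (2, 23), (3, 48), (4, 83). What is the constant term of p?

3

Write p(x) = ax^2 + bx + c. Substituting each data point gives a linear system:
  4a + 2b + c = 23
  9a + 3b + c = 48
  16a + 4b + c = 83
Solving the system yields a = 5, b = 0, c = 3.
So p(x) = 5x^2 + 3.
The constant term is 3.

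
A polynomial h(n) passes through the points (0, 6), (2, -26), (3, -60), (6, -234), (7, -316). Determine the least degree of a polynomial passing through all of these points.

2

Divided differences on the nodes 0, 2, 3, 6, 7:
  order 0: 6  -26  -60  -234  -316
  order 1: -16  -34  -58  -82
  order 2: -6  -6  -6
  order 3: 0  0
  order 4: 0
The order-2 divided differences are all -6 (nonzero) and every higher order vanishes, so the data lies on a polynomial of degree exactly 2.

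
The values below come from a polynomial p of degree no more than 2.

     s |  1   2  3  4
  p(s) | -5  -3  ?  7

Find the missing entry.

On equispaced nodes a degree-2 polynomial has vanishing third forward difference, so
  - p(1) + 3·p(2) - 3·p(3) + p(4) = 0.
Substituting the known values and solving for p(3):
  -3·p(3) = -3
  p(3) = 1.

1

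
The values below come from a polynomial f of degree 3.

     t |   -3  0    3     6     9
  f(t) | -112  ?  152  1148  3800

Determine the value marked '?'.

On equispaced nodes a degree-3 polynomial has vanishing fourth forward difference, so
  f(-3) - 4·f(0) + 6·f(3) - 4·f(6) + f(9) = 0.
Substituting the known values and solving for f(0):
  -4·f(0) = -8
  f(0) = 2.

2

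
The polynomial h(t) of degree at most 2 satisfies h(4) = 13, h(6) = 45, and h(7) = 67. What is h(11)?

Write h(t) = at^2 + bt + c. Substituting each data point gives a linear system:
  16a + 4b + c = 13
  36a + 6b + c = 45
  49a + 7b + c = 67
Solving the system yields a = 2, b = -4, c = -3.
So h(t) = 2t^2 - 4t - 3.
Then h(11) = 195.

195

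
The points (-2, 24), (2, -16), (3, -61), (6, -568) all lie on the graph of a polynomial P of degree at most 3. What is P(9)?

Using the Lagrange interpolation formula with nodes -2, 2, 3, 6:
  L_0(t) = (t - 2)(t - 3)(t - 6) / -160
  L_1(t) = (t + 2)(t - 3)(t - 6) / 16
  L_2(t) = (t + 2)(t - 2)(t - 6) / -15
  L_3(t) = (t + 2)(t - 2)(t - 3) / 96
Then P(t) = 24·L_0(t) - 16·L_1(t) - 61·L_2(t) - 568·L_3(t).
Expanding and collecting terms gives P(t) = -3t^3 + 2t^2 + 2t - 4.
Evaluating at t = 9: P(9) = -2011.

-2011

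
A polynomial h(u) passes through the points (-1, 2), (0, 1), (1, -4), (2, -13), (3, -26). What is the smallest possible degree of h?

2

Forward differences of the values at u = -1, 0, 1, 2, 3:
  h  : 2  1  -4  -13  -26
  Δ  : -1  -5  -9  -13
  Δ^2: -4  -4  -4
  Δ^3: 0  0
  Δ^4: 0
The second differences are constant (-4) and nonzero, while all higher differences vanish, so the minimal degree is 2.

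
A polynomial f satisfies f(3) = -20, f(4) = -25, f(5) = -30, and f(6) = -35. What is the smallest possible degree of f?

Forward differences of the values at n = 3, 4, 5, 6:
  f  : -20  -25  -30  -35
  Δ  : -5  -5  -5
  Δ^2: 0  0
  Δ^3: 0
The first differences are constant (-5) and nonzero, while all higher differences vanish, so the minimal degree is 1.

1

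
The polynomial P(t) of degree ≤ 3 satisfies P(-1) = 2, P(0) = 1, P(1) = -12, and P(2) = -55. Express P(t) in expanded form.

P(t) = -3t^3 - 6t^2 - 4t + 1

Write P(t) = at^3 + bt^2 + ct + d. Substituting each data point gives a linear system:
  -a + b - c + d = 2
  d = 1
  a + b + c + d = -12
  8a + 4b + 2c + d = -55
Solving the system yields a = -3, b = -6, c = -4, d = 1.
So P(t) = -3t^3 - 6t^2 - 4t + 1.
Check: P(1) = -12. ✓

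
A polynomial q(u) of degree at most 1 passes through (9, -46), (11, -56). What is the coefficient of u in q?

Write q(u) = au + b. Substituting each data point gives a linear system:
  9a + b = -46
  11a + b = -56
Solving the system yields a = -5, b = -1.
So q(u) = -5u - 1.
The leading coefficient is -5.

-5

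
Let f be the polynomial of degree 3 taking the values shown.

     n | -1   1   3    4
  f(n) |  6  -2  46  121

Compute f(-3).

Using the Lagrange interpolation formula with nodes -1, 1, 3, 4:
  L_0(n) = (n - 1)(n - 3)(n - 4) / -40
  L_1(n) = (n + 1)(n - 3)(n - 4) / 12
  L_2(n) = (n + 1)(n - 1)(n - 4) / -8
  L_3(n) = (n + 1)(n - 1)(n - 3) / 15
Then f(n) = 6·L_0(n) - 2·L_1(n) + 46·L_2(n) + 121·L_3(n).
Expanding and collecting terms gives f(n) = 2n³ + n² - 6n + 1.
Evaluating at n = -3: f(-3) = -26.

-26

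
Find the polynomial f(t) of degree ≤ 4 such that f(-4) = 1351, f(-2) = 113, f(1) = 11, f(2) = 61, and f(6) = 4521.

Using the Lagrange interpolation formula with nodes -4, -2, 1, 2, 6:
  L_0(t) = (t + 2)(t - 1)(t - 2)(t - 6) / 600
  L_1(t) = (t + 4)(t - 1)(t - 2)(t - 6) / -192
  L_2(t) = (t + 4)(t + 2)(t - 2)(t - 6) / 75
  L_3(t) = (t + 4)(t + 2)(t - 1)(t - 6) / -96
  L_4(t) = (t + 4)(t + 2)(t - 1)(t - 2) / 1600
Then f(t) = 1351·L_0(t) + 113·L_1(t) + 11·L_2(t) + 61·L_3(t) + 4521·L_4(t).
Expanding and collecting terms gives f(t) = 4t^4 - 4t^3 + 5t^2 + 3t + 3.
Check: f(-4) = 1351. ✓

f(t) = 4t^4 - 4t^3 + 5t^2 + 3t + 3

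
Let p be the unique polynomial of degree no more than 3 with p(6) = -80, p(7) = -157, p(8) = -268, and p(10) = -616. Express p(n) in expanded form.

Write p(n) = an^3 + bn^2 + cn + d. Substituting each data point gives a linear system:
  216a + 36b + 6c + d = -80
  343a + 49b + 7c + d = -157
  512a + 64b + 8c + d = -268
  1000a + 100b + 10c + d = -616
Solving the system yields a = -1, b = 4, c = -2, d = 4.
So p(n) = -n^3 + 4n^2 - 2n + 4.
Check: p(6) = -80. ✓

p(n) = -n^3 + 4n^2 - 2n + 4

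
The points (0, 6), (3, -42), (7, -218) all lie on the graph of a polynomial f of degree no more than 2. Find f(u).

f(u) = -4u^2 - 4u + 6

Using the Lagrange interpolation formula with nodes 0, 3, 7:
  L_0(u) = (u - 3)(u - 7) / 21
  L_1(u) = u(u - 7) / -12
  L_2(u) = u(u - 3) / 28
Then f(u) = 6·L_0(u) - 42·L_1(u) - 218·L_2(u).
Expanding and collecting terms gives f(u) = -4u^2 - 4u + 6.
Check: f(0) = 6. ✓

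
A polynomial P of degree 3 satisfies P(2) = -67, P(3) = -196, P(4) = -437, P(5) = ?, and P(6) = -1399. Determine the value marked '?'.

-826

On equispaced nodes a degree-3 polynomial has vanishing fourth forward difference, so
  P(2) - 4·P(3) + 6·P(4) - 4·P(5) + P(6) = 0.
Substituting the known values and solving for P(5):
  -4·P(5) = 3304
  P(5) = -826.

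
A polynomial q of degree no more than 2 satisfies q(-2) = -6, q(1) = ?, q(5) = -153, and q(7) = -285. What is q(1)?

-9

The 3 known points determine the degree-2 polynomial uniquely.
Write q(x) = ax^2 + bx + c. Substituting each data point gives a linear system:
  4a - 2b + c = -6
  25a + 5b + c = -153
  49a + 7b + c = -285
Solving the system yields a = -5, b = -6, c = 2.
So q(x) = -5x^2 - 6x + 2.
Then q(1) = -9.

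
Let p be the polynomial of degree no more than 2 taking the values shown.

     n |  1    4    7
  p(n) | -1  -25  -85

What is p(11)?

-221

Write p(n) = an^2 + bn + c. Substituting each data point gives a linear system:
  a + b + c = -1
  16a + 4b + c = -25
  49a + 7b + c = -85
Solving the system yields a = -2, b = 2, c = -1.
So p(n) = -2n² + 2n - 1.
Then p(11) = -221.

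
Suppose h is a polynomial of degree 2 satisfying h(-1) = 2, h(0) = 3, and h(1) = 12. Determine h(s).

h(s) = 4s^2 + 5s + 3

Using the Lagrange interpolation formula with nodes -1, 0, 1:
  L_0(s) = s(s - 1) / 2
  L_1(s) = (s + 1)(s - 1) / -1
  L_2(s) = (s + 1)s / 2
Then h(s) = 2·L_0(s) + 3·L_1(s) + 12·L_2(s).
Expanding and collecting terms gives h(s) = 4s² + 5s + 3.
Check: h(-1) = 2. ✓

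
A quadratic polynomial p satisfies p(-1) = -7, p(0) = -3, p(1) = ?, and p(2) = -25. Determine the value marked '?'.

-9

On equispaced nodes a degree-2 polynomial has vanishing third forward difference, so
  - p(-1) + 3·p(0) - 3·p(1) + p(2) = 0.
Substituting the known values and solving for p(1):
  -3·p(1) = 27
  p(1) = -9.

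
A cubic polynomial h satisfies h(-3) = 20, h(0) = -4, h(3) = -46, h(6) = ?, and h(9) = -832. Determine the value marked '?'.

-268

On equispaced nodes a degree-3 polynomial has vanishing fourth forward difference, so
  h(-3) - 4·h(0) + 6·h(3) - 4·h(6) + h(9) = 0.
Substituting the known values and solving for h(6):
  -4·h(6) = 1072
  h(6) = -268.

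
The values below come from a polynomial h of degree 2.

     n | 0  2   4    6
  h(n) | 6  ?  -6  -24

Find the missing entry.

4

On equispaced nodes a degree-2 polynomial has vanishing third forward difference, so
  - h(0) + 3·h(2) - 3·h(4) + h(6) = 0.
Substituting the known values and solving for h(2):
  3·h(2) = 12
  h(2) = 4.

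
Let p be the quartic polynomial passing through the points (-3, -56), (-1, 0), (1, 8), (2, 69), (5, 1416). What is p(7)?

Using the Lagrange interpolation formula with nodes -3, -1, 1, 2, 5:
  L_0(x) = (x + 1)(x - 1)(x - 2)(x - 5) / 320
  L_1(x) = (x + 3)(x - 1)(x - 2)(x - 5) / -72
  L_2(x) = (x + 3)(x + 1)(x - 2)(x - 5) / 32
  L_3(x) = (x + 3)(x + 1)(x - 1)(x - 5) / -45
  L_4(x) = (x + 3)(x + 1)(x - 1)(x - 2) / 576
Then p(x) = -56·L_0(x) + 0·L_1(x) + 8·L_2(x) + 69·L_3(x) + 1416·L_4(x).
Expanding and collecting terms gives p(x) = x⁴ + 6x³ + 2x² - 2x + 1.
Evaluating at x = 7: p(7) = 4544.

4544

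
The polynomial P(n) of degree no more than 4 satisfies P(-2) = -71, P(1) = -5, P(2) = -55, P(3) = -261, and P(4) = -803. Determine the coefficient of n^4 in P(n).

-3

Write P(n) = an^4 + bn^3 + cn^2 + dn + e. Substituting each data point gives a linear system:
  16a - 8b + 4c - 2d + e = -71
  a + b + c + d + e = -5
  16a + 8b + 4c + 2d + e = -55
  81a + 27b + 9c + 3d + e = -261
  256a + 64b + 16c + 4d + e = -803
Solving the system yields a = -3, b = 0, c = -3, d = 4, e = -3.
So P(n) = -3n^4 - 3n^2 + 4n - 3.
The leading coefficient is -3.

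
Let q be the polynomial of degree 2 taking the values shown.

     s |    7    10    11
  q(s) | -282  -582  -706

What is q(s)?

q(s) = -6s^2 + 2s - 2

Write q(s) = as^2 + bs + c. Substituting each data point gives a linear system:
  49a + 7b + c = -282
  100a + 10b + c = -582
  121a + 11b + c = -706
Solving the system yields a = -6, b = 2, c = -2.
So q(s) = -6s^2 + 2s - 2.
Check: q(7) = -282. ✓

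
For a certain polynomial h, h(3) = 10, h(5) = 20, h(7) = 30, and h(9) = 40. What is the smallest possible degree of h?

1

Forward differences of the values at u = 3, 5, 7, 9:
  h  : 10  20  30  40
  Δ  : 10  10  10
  Δ^2: 0  0
  Δ^3: 0
The first differences are constant (10) and nonzero, while all higher differences vanish, so the minimal degree is 1.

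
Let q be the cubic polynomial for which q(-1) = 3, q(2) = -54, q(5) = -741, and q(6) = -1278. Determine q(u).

Write q(u) = au^3 + bu^2 + cu + d. Substituting each data point gives a linear system:
  -a + b - c + d = 3
  8a + 4b + 2c + d = -54
  125a + 25b + 5c + d = -741
  216a + 36b + 6c + d = -1278
Solving the system yields a = -6, b = 1, c = -2, d = -6.
So q(u) = -6u^3 + u^2 - 2u - 6.
Check: q(2) = -54. ✓

q(u) = -6u^3 + u^2 - 2u - 6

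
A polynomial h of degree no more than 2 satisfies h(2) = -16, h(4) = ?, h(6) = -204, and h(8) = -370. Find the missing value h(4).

On equispaced nodes a degree-2 polynomial has vanishing third forward difference, so
  - h(2) + 3·h(4) - 3·h(6) + h(8) = 0.
Substituting the known values and solving for h(4):
  3·h(4) = -258
  h(4) = -86.

-86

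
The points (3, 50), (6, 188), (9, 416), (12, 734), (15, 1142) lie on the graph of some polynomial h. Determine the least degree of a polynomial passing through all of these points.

2

Forward differences of the values at u = 3, 6, 9, 12, 15:
  h  : 50  188  416  734  1142
  Δ  : 138  228  318  408
  Δ^2: 90  90  90
  Δ^3: 0  0
  Δ^4: 0
The second differences are constant (90) and nonzero, while all higher differences vanish, so the minimal degree is 2.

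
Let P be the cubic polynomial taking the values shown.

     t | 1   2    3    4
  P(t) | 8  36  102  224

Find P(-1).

Forward differences of the values at t = 1, 2, 3, 4:
  P  : 8  36  102  224
  Δ  : 28  66  122
  Δ^2: 38  56
  Δ^3: 18
The third differences are constant, confirming degree 3.
Interpolating (Newton forward form) and evaluating at t = -1 gives P(-1) = -6.

-6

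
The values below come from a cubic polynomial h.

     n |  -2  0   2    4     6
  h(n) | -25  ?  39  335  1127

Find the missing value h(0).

-1

On equispaced nodes a degree-3 polynomial has vanishing fourth forward difference, so
  h(-2) - 4·h(0) + 6·h(2) - 4·h(4) + h(6) = 0.
Substituting the known values and solving for h(0):
  -4·h(0) = 4
  h(0) = -1.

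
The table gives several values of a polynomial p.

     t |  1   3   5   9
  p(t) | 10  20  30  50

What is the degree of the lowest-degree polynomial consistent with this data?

1

Divided differences on the nodes 1, 3, 5, 9:
  order 0: 10  20  30  50
  order 1: 5  5  5
  order 2: 0  0
  order 3: 0
The order-1 divided differences are all 5 (nonzero) and every higher order vanishes, so the data lies on a polynomial of degree exactly 1.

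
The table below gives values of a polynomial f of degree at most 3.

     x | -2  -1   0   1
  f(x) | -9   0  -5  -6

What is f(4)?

Using the Lagrange interpolation formula with nodes -2, -1, 0, 1:
  L_0(x) = (x + 1)x(x - 1) / -6
  L_1(x) = (x + 2)x(x - 1) / 2
  L_2(x) = (x + 2)(x + 1)(x - 1) / -2
  L_3(x) = (x + 2)(x + 1)x / 6
Then f(x) = -9·L_0(x) + 0·L_1(x) - 5·L_2(x) - 6·L_3(x).
Expanding and collecting terms gives f(x) = 3x^3 + 2x^2 - 6x - 5.
Evaluating at x = 4: f(4) = 195.

195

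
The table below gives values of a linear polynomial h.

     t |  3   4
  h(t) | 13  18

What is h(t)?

h(t) = 5t - 2

Write h(t) = at + b. Substituting each data point gives a linear system:
  3a + b = 13
  4a + b = 18
Solving the system yields a = 5, b = -2.
So h(t) = 5t - 2.
Check: h(3) = 13. ✓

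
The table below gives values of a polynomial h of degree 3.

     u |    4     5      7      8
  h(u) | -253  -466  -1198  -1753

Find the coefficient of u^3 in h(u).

-3

Write h(u) = au^3 + bu^2 + cu + d. Substituting each data point gives a linear system:
  64a + 16b + 4c + d = -253
  125a + 25b + 5c + d = -466
  343a + 49b + 7c + d = -1198
  512a + 64b + 8c + d = -1753
Solving the system yields a = -3, b = -3, c = -3, d = -1.
So h(u) = -3u³ - 3u² - 3u - 1.
The leading coefficient is -3.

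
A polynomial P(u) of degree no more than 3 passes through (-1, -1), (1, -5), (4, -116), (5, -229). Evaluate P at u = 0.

Write P(u) = au^3 + bu^2 + cu + d. Substituting each data point gives a linear system:
  -a + b - c + d = -1
  a + b + c + d = -5
  64a + 16b + 4c + d = -116
  125a + 25b + 5c + d = -229
Solving the system yields a = -2, b = 1, c = 0, d = -4.
So P(u) = -2u³ + u² - 4.
Then P(0) = -4.

-4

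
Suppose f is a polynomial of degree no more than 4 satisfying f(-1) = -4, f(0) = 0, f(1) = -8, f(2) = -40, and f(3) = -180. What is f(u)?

f(u) = -3u^4 + 4u^3 - 3u^2 - 6u

Using the Lagrange interpolation formula with nodes -1, 0, 1, 2, 3:
  L_0(u) = u(u - 1)(u - 2)(u - 3) / 24
  L_1(u) = (u + 1)(u - 1)(u - 2)(u - 3) / -6
  L_2(u) = (u + 1)u(u - 2)(u - 3) / 4
  L_3(u) = (u + 1)u(u - 1)(u - 3) / -6
  L_4(u) = (u + 1)u(u - 1)(u - 2) / 24
Then f(u) = -4·L_0(u) + 0·L_1(u) - 8·L_2(u) - 40·L_3(u) - 180·L_4(u).
Expanding and collecting terms gives f(u) = -3u^4 + 4u^3 - 3u^2 - 6u.
Check: f(-1) = -4. ✓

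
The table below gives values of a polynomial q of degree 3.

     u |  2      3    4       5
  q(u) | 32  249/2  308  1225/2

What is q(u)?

Write q(u) = au^3 + bu^2 + cu + d. Substituting each data point gives a linear system:
  8a + 4b + 2c + d = 32
  27a + 9b + 3c + d = 249/2
  64a + 16b + 4c + d = 308
  125a + 25b + 5c + d = 1225/2
Solving the system yields a = 5, b = 1/2, c = -5, d = 0.
So q(u) = 5u^3 + (1/2)u^2 - 5u.
Check: q(4) = 308. ✓

q(u) = 5u^3 + (1/2)u^2 - 5u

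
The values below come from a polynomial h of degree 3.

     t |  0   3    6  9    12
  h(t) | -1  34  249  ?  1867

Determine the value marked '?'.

On equispaced nodes a degree-3 polynomial has vanishing fourth forward difference, so
  h(0) - 4·h(3) + 6·h(6) - 4·h(9) + h(12) = 0.
Substituting the known values and solving for h(9):
  -4·h(9) = -3224
  h(9) = 806.

806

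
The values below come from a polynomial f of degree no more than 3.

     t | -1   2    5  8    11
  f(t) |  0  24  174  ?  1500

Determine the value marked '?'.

On equispaced nodes a degree-3 polynomial has vanishing fourth forward difference, so
  f(-1) - 4·f(2) + 6·f(5) - 4·f(8) + f(11) = 0.
Substituting the known values and solving for f(8):
  -4·f(8) = -2448
  f(8) = 612.

612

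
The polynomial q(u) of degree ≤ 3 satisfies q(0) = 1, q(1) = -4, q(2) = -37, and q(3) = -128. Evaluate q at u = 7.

-1672

Using the Lagrange interpolation formula with nodes 0, 1, 2, 3:
  L_0(u) = (u - 1)(u - 2)(u - 3) / -6
  L_1(u) = u(u - 2)(u - 3) / 2
  L_2(u) = u(u - 1)(u - 3) / -2
  L_3(u) = u(u - 1)(u - 2) / 6
Then q(u) = 1·L_0(u) - 4·L_1(u) - 37·L_2(u) - 128·L_3(u).
Expanding and collecting terms gives q(u) = -5u^3 + u^2 - u + 1.
Evaluating at u = 7: q(7) = -1672.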